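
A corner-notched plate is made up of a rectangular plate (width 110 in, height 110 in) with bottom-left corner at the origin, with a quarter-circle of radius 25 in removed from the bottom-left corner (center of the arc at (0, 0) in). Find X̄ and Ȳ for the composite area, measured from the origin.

X̄ = 56.88 in, Ȳ = 56.88 in

plate: A = 110 × 110 = 12100.00, centroid at (55.00, 55.00).
removed quarter-circle: A = −¼π·25² = -490.87, centroid at (10.61, 10.61).
ΣA = 11609.13 in²
ΣAX̄ = (12100.00)(55.00) + (-490.87)(10.61) = 660291.67 in³
ΣAȲ = (12100.00)(55.00) + (-490.87)(10.61) = 660291.67 in³
X̄ = 660291.67 / 11609.13 = 56.88 in
Ȳ = 660291.67 / 11609.13 = 56.88 in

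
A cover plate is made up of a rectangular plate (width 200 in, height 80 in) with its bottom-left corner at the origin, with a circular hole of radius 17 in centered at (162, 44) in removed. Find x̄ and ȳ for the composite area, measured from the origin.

plate: A = 200 × 80 = 16000.00, centroid at (100.00, 40.00).
hole: A = −π·17² = -907.92, centroid at (162.00, 44.00).
ΣA = 15092.08 in²
ΣAx̄ = (16000.00)(100.00) + (-907.92)(162.00) = 1452916.92 in³
ΣAȳ = (16000.00)(40.00) + (-907.92)(44.00) = 600051.51 in³
x̄ = 1452916.92 / 15092.08 = 96.27 in
ȳ = 600051.51 / 15092.08 = 39.76 in

x̄ = 96.27 in, ȳ = 39.76 in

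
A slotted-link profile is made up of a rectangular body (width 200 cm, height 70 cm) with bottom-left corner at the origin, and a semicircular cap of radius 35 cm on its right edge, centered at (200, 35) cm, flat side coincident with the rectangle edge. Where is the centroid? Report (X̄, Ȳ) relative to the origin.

X̄ = 113.88 cm, Ȳ = 35.00 cm

rectangular body: A = 200 × 70 = 14000.00, centroid at (100.00, 35.00).
semicircular end: A = ½π·35² = 1924.23, centroid at (214.85, 35.00).
ΣA = 15924.23 cm², ΣAX̄ = 1813428.43 cm³, ΣAȲ = 557347.89 cm³.
X̄ = 1813428.43/15924.23 = 113.88 cm; Ȳ = 557347.89/15924.23 = 35.00 cm.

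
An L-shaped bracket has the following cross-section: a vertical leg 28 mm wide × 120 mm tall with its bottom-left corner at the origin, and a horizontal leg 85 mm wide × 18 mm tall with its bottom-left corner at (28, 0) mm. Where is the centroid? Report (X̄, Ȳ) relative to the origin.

X̄ = 31.68 mm, Ȳ = 44.04 mm

vertical leg: A = 28 × 120 = 3360.00, centroid at (14.00, 60.00).
horizontal leg: A = 85 × 18 = 1530.00, centroid at (70.50, 9.00).
ΣA = 4890.00 mm²
ΣAX̄ = (3360.00)(14.00) + (1530.00)(70.50) = 154905.00 mm³
ΣAȲ = (3360.00)(60.00) + (1530.00)(9.00) = 215370.00 mm³
X̄ = 154905.00 / 4890.00 = 31.68 mm
Ȳ = 215370.00 / 4890.00 = 44.04 mm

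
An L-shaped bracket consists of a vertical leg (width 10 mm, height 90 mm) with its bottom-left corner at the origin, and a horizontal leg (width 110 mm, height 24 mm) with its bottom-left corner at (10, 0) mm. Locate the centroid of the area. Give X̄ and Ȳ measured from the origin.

X̄ = 49.75 mm, Ȳ = 20.39 mm

vertical leg: A = 10 × 90 = 900.00, centroid at (5.00, 45.00).
horizontal leg: A = 110 × 24 = 2640.00, centroid at (65.00, 12.00).
ΣA = 3540.00 mm²
ΣAX̄ = (900.00)(5.00) + (2640.00)(65.00) = 176100.00 mm³
ΣAȲ = (900.00)(45.00) + (2640.00)(12.00) = 72180.00 mm³
X̄ = 176100.00 / 3540.00 = 49.75 mm
Ȳ = 72180.00 / 3540.00 = 20.39 mm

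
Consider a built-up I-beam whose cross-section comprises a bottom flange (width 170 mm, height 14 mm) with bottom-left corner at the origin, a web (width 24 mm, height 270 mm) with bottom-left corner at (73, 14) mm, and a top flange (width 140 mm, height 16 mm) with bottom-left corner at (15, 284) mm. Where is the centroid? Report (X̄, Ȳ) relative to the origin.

bottom flange: A = 170 × 14 = 2380.00, centroid at (85.00, 7.00).
web: A = 24 × 270 = 6480.00, centroid at (85.00, 149.00).
top flange: A = 140 × 16 = 2240.00, centroid at (85.00, 292.00).
ΣA = 11100.00 mm²
ΣAX̄ = (2380.00)(85.00) + (6480.00)(85.00) + (2240.00)(85.00) = 943500.00 mm³
ΣAȲ = (2380.00)(7.00) + (6480.00)(149.00) + (2240.00)(292.00) = 1636260.00 mm³
X̄ = 943500.00 / 11100.00 = 85.00 mm
Ȳ = 1636260.00 / 11100.00 = 147.41 mm

X̄ = 85.00 mm, Ȳ = 147.41 mm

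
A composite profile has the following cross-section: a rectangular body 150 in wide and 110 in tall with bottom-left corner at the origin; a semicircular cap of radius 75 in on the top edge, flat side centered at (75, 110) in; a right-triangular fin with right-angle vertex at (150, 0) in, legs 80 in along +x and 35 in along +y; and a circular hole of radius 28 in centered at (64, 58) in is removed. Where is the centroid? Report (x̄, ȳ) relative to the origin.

x̄ = 81.98 in, ȳ = 83.80 in

Part | A | x̄ᵢ | ȳᵢ | A·x̄ᵢ | A·ȳᵢ
rectangular body | 16500.00 | 75.00 | 55.00 | 1237500.00 | 907500.00
semicircular top | 8835.73 | 75.00 | 141.83 | 662679.70 | 1253180.23
triangular fin | 1400.00 | 176.67 | 11.67 | 247333.33 | 16333.33
hole | -2463.01 | 64.00 | 58.00 | -157632.55 | -142854.50
Σ | 24272.72 |  |  | 1989880.48 | 2034159.06
x̄ = 1989880.48 / 24272.72 = 81.98 in
ȳ = 2034159.06 / 24272.72 = 83.80 in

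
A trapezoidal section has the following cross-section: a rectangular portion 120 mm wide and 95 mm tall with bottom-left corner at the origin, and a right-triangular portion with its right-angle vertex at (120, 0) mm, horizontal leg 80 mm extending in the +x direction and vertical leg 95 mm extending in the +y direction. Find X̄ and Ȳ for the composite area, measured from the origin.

Part | A | x̄ᵢ | ȳᵢ | A·x̄ᵢ | A·ȳᵢ
rectangular portion | 11400.00 | 60.00 | 47.50 | 684000.00 | 541500.00
triangular portion | 3800.00 | 146.67 | 31.67 | 557333.33 | 120333.33
Σ | 15200.00 |  |  | 1241333.33 | 661833.33
X̄ = 1241333.33 / 15200.00 = 81.67 mm
Ȳ = 661833.33 / 15200.00 = 43.54 mm

X̄ = 81.67 mm, Ȳ = 43.54 mm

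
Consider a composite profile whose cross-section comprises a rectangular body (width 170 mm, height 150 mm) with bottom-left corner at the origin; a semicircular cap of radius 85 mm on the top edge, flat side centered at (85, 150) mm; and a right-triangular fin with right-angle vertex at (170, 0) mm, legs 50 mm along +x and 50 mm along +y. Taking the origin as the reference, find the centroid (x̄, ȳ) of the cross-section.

x̄ = 88.34 mm, ȳ = 106.17 mm

rectangular body: A = 170 × 150 = 25500.00, centroid at (85.00, 75.00).
semicircular top: A = ½π·85² = 11349.00, centroid at (85.00, 186.08).
triangular fin: A = ½·50·50 = 1250.00, centroid at (186.67, 16.67).
ΣA = 38099.00 mm², ΣAx̄ = 3365498.63 mm³, ΣAȳ = 4045100.52 mm³.
x̄ = 3365498.63/38099.00 = 88.34 mm; ȳ = 4045100.52/38099.00 = 106.17 mm.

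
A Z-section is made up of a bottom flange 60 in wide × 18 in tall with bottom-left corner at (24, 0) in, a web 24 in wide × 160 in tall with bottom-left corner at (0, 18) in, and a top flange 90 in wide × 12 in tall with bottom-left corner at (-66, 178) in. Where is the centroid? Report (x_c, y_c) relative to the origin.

x_c = 13.62 in, y_c = 97.46 in

bottom flange: A = 60 × 18 = 1080.00, centroid at (54.00, 9.00).
web: A = 24 × 160 = 3840.00, centroid at (12.00, 98.00).
top flange: A = 90 × 12 = 1080.00, centroid at (-21.00, 184.00).
ΣA = 6000.00 in²
ΣAx_c = (1080.00)(54.00) + (3840.00)(12.00) + (1080.00)(-21.00) = 81720.00 in³
ΣAy_c = (1080.00)(9.00) + (3840.00)(98.00) + (1080.00)(184.00) = 584760.00 in³
x_c = 81720.00 / 6000.00 = 13.62 in
y_c = 584760.00 / 6000.00 = 97.46 in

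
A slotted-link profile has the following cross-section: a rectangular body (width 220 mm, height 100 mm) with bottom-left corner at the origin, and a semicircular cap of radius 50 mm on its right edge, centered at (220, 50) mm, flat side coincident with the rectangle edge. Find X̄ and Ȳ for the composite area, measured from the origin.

X̄ = 129.88 mm, Ȳ = 50.00 mm

rectangular body: A = 220 × 100 = 22000.00, centroid at (110.00, 50.00).
semicircular end: A = ½π·50² = 3926.99, centroid at (241.22, 50.00).
ΣA = 25926.99 mm²
ΣAX̄ = (22000.00)(110.00) + (3926.99)(241.22) = 3367271.31 mm³
ΣAȲ = (22000.00)(50.00) + (3926.99)(50.00) = 1296349.54 mm³
X̄ = 3367271.31 / 25926.99 = 129.88 mm
Ȳ = 1296349.54 / 25926.99 = 50.00 mm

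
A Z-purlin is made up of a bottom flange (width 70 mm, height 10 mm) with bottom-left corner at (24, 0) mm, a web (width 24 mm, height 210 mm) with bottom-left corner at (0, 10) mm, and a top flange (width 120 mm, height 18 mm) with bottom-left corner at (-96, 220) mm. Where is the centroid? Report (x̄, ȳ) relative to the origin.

x̄ = 3.04 mm, ȳ = 136.42 mm

Part | A | x̄ᵢ | ȳᵢ | A·x̄ᵢ | A·ȳᵢ
bottom flange | 700.00 | 59.00 | 5.00 | 41300.00 | 3500.00
web | 5040.00 | 12.00 | 115.00 | 60480.00 | 579600.00
top flange | 2160.00 | -36.00 | 229.00 | -77760.00 | 494640.00
Σ | 7900.00 |  |  | 24020.00 | 1077740.00
x̄ = 24020.00 / 7900.00 = 3.04 mm
ȳ = 1077740.00 / 7900.00 = 136.42 mm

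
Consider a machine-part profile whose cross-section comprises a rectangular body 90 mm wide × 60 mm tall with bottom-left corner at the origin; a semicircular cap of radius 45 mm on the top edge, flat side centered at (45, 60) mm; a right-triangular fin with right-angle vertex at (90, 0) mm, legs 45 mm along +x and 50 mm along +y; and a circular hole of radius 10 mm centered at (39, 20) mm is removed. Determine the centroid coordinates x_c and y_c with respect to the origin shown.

rectangular body: A = 90 × 60 = 5400.00, centroid at (45.00, 30.00).
semicircular top: A = ½π·45² = 3180.86, centroid at (45.00, 79.10).
triangular fin: A = ½·45·50 = 1125.00, centroid at (105.00, 16.67).
hole: A = −π·10² = -314.16, centroid at (39.00, 20.00).
ΣA = 9391.70 mm², ΣAx_c = 492011.60 mm³, ΣAy_c = 426068.57 mm³.
x_c = 492011.60/9391.70 = 52.39 mm; y_c = 426068.57/9391.70 = 45.37 mm.

x_c = 52.39 mm, y_c = 45.37 mm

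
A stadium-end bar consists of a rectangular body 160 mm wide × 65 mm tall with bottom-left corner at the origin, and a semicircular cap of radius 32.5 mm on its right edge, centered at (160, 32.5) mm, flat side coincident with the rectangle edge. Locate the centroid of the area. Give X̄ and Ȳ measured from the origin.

rectangular body: A = 160 × 65 = 10400.00, centroid at (80.00, 32.50).
semicircular end: A = ½π·32.5² = 1659.15, centroid at (173.79, 32.50).
ΣA = 12059.15 mm², ΣAX̄ = 1120350.00 mm³, ΣAȲ = 391922.49 mm³.
X̄ = 1120350.00/12059.15 = 92.90 mm; Ȳ = 391922.49/12059.15 = 32.50 mm.

X̄ = 92.90 mm, Ȳ = 32.50 mm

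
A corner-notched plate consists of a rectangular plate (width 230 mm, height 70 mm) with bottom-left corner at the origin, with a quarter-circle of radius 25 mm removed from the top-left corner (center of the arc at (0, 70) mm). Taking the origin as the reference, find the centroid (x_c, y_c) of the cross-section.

Part | A | x̄ᵢ | ȳᵢ | A·x̄ᵢ | A·ȳᵢ
plate | 16100.00 | 115.00 | 35.00 | 1851500.00 | 563500.00
removed quarter-circle | -490.87 | 10.61 | 59.39 | -5208.33 | -29152.84
Σ | 15609.13 |  |  | 1846291.67 | 534347.16
x_c = 1846291.67 / 15609.13 = 118.28 mm
y_c = 534347.16 / 15609.13 = 34.23 mm

x_c = 118.28 mm, y_c = 34.23 mm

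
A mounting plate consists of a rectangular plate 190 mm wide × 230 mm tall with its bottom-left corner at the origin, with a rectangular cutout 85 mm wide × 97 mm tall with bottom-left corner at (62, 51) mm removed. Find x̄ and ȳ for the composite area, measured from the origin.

x̄ = 92.79 mm, ȳ = 118.60 mm

plate: A = 190 × 230 = 43700.00, centroid at (95.00, 115.00).
hole: A = −(85 × 97) = -8245.00, centroid at (104.50, 99.50).
ΣA = 35455.00 mm²
ΣAx̄ = (43700.00)(95.00) + (-8245.00)(104.50) = 3289897.50 mm³
ΣAȳ = (43700.00)(115.00) + (-8245.00)(99.50) = 4205122.50 mm³
x̄ = 3289897.50 / 35455.00 = 92.79 mm
ȳ = 4205122.50 / 35455.00 = 118.60 mm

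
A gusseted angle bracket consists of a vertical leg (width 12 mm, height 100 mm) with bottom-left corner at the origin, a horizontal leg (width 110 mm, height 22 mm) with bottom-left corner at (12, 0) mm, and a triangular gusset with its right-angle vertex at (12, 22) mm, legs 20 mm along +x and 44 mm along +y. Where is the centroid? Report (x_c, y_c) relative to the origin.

x_c = 43.73 mm, y_c = 25.31 mm

vertical leg: A = 12 × 100 = 1200.00, centroid at (6.00, 50.00).
horizontal leg: A = 110 × 22 = 2420.00, centroid at (67.00, 11.00).
gusset: A = ½·20·44 = 440.00, centroid at (18.67, 36.67).
ΣA = 4060.00 mm²
ΣAx_c = (1200.00)(6.00) + (2420.00)(67.00) + (440.00)(18.67) = 177553.33 mm³
ΣAy_c = (1200.00)(50.00) + (2420.00)(11.00) + (440.00)(36.67) = 102753.33 mm³
x_c = 177553.33 / 4060.00 = 43.73 mm
y_c = 102753.33 / 4060.00 = 25.31 mm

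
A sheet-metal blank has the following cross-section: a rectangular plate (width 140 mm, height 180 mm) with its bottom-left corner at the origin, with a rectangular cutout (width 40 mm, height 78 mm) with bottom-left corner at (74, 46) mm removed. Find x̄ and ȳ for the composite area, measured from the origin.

plate: A = 140 × 180 = 25200.00, centroid at (70.00, 90.00).
hole: A = −(40 × 78) = -3120.00, centroid at (94.00, 85.00).
ΣA = 22080.00 mm², ΣAx̄ = 1470720.00 mm³, ΣAȳ = 2002800.00 mm³.
x̄ = 1470720.00/22080.00 = 66.61 mm; ȳ = 2002800.00/22080.00 = 90.71 mm.

x̄ = 66.61 mm, ȳ = 90.71 mm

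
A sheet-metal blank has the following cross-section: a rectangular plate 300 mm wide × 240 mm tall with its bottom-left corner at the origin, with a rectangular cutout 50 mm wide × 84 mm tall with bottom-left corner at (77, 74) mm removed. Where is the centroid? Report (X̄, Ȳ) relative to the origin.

X̄ = 152.97 mm, Ȳ = 120.25 mm

Part | A | x̄ᵢ | ȳᵢ | A·x̄ᵢ | A·ȳᵢ
plate | 72000.00 | 150.00 | 120.00 | 10800000.00 | 8640000.00
hole | -4200.00 | 102.00 | 116.00 | -428400.00 | -487200.00
Σ | 67800.00 |  |  | 10371600.00 | 8152800.00
X̄ = 10371600.00 / 67800.00 = 152.97 mm
Ȳ = 8152800.00 / 67800.00 = 120.25 mm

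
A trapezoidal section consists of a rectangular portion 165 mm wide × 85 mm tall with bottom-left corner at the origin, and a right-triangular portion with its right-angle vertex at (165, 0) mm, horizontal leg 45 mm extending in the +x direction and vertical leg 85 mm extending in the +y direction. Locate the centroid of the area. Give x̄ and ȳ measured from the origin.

rectangular portion: A = 165 × 85 = 14025.00, centroid at (82.50, 42.50).
triangular portion: A = ½·45·85 = 1912.50, centroid at (180.00, 28.33).
ΣA = 15937.50 mm², ΣAx̄ = 1501312.50 mm³, ΣAȳ = 650250.00 mm³.
x̄ = 1501312.50/15937.50 = 94.20 mm; ȳ = 650250.00/15937.50 = 40.80 mm.

x̄ = 94.20 mm, ȳ = 40.80 mm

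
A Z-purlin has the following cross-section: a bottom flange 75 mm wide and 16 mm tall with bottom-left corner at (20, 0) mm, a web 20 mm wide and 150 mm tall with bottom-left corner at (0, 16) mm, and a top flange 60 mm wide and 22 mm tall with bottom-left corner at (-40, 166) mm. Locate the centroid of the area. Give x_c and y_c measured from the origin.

Part | A | x̄ᵢ | ȳᵢ | A·x̄ᵢ | A·ȳᵢ
bottom flange | 1200.00 | 57.50 | 8.00 | 69000.00 | 9600.00
web | 3000.00 | 10.00 | 91.00 | 30000.00 | 273000.00
top flange | 1320.00 | -10.00 | 177.00 | -13200.00 | 233640.00
Σ | 5520.00 |  |  | 85800.00 | 516240.00
x_c = 85800.00 / 5520.00 = 15.54 mm
y_c = 516240.00 / 5520.00 = 93.52 mm

x_c = 15.54 mm, y_c = 93.52 mm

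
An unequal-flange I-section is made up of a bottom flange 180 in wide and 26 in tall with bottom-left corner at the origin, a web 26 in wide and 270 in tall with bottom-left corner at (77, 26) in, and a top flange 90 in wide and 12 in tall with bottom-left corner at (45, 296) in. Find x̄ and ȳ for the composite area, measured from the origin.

x̄ = 90.00 in, ȳ = 118.72 in

Part | A | x̄ᵢ | ȳᵢ | A·x̄ᵢ | A·ȳᵢ
bottom flange | 4680.00 | 90.00 | 13.00 | 421200.00 | 60840.00
web | 7020.00 | 90.00 | 161.00 | 631800.00 | 1130220.00
top flange | 1080.00 | 90.00 | 302.00 | 97200.00 | 326160.00
Σ | 12780.00 |  |  | 1150200.00 | 1517220.00
x̄ = 1150200.00 / 12780.00 = 90.00 in
ȳ = 1517220.00 / 12780.00 = 118.72 in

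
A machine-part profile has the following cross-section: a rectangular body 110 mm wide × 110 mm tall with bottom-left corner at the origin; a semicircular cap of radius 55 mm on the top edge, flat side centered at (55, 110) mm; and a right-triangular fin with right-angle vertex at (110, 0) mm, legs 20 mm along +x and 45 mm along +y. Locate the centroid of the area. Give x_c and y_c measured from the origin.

Part | A | x̄ᵢ | ȳᵢ | A·x̄ᵢ | A·ȳᵢ
rectangular body | 12100.00 | 55.00 | 55.00 | 665500.00 | 665500.00
semicircular top | 4751.66 | 55.00 | 133.34 | 261341.24 | 633599.14
triangular fin | 450.00 | 116.67 | 15.00 | 52500.00 | 6750.00
Σ | 17301.66 |  |  | 979341.24 | 1305849.14
x_c = 979341.24 / 17301.66 = 56.60 mm
y_c = 1305849.14 / 17301.66 = 75.48 mm

x_c = 56.60 mm, y_c = 75.48 mm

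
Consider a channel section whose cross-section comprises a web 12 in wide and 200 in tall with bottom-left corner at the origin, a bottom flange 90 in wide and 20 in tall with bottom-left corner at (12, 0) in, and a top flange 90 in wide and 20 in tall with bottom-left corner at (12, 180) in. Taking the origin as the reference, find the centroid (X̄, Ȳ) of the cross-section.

X̄ = 36.60 in, Ȳ = 100.00 in

Part | A | x̄ᵢ | ȳᵢ | A·x̄ᵢ | A·ȳᵢ
web | 2400.00 | 6.00 | 100.00 | 14400.00 | 240000.00
bottom flange | 1800.00 | 57.00 | 10.00 | 102600.00 | 18000.00
top flange | 1800.00 | 57.00 | 190.00 | 102600.00 | 342000.00
Σ | 6000.00 |  |  | 219600.00 | 600000.00
X̄ = 219600.00 / 6000.00 = 36.60 in
Ȳ = 600000.00 / 6000.00 = 100.00 in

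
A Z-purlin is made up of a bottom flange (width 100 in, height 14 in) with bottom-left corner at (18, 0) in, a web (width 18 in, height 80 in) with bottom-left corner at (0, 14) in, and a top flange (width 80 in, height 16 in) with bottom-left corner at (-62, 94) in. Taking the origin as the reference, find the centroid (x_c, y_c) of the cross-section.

bottom flange: A = 100 × 14 = 1400.00, centroid at (68.00, 7.00).
web: A = 18 × 80 = 1440.00, centroid at (9.00, 54.00).
top flange: A = 80 × 16 = 1280.00, centroid at (-22.00, 102.00).
ΣA = 4120.00 in²
ΣAx_c = (1400.00)(68.00) + (1440.00)(9.00) + (1280.00)(-22.00) = 80000.00 in³
ΣAy_c = (1400.00)(7.00) + (1440.00)(54.00) + (1280.00)(102.00) = 218120.00 in³
x_c = 80000.00 / 4120.00 = 19.42 in
y_c = 218120.00 / 4120.00 = 52.94 in

x_c = 19.42 in, y_c = 52.94 in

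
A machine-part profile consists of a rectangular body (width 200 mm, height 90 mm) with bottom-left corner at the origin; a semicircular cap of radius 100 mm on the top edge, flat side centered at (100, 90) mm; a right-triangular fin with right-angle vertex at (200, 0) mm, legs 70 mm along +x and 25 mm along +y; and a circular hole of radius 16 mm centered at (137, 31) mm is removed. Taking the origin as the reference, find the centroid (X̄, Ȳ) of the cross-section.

Part | A | x̄ᵢ | ȳᵢ | A·x̄ᵢ | A·ȳᵢ
rectangular body | 18000.00 | 100.00 | 45.00 | 1800000.00 | 810000.00
semicircular top | 15707.96 | 100.00 | 132.44 | 1570796.33 | 2080383.36
triangular fin | 875.00 | 223.33 | 8.33 | 195416.67 | 7291.67
hole | -804.25 | 137.00 | 31.00 | -110181.94 | -24931.68
Σ | 33778.72 |  |  | 3456031.06 | 2872743.35
X̄ = 3456031.06 / 33778.72 = 102.31 mm
Ȳ = 2872743.35 / 33778.72 = 85.05 mm

X̄ = 102.31 mm, Ȳ = 85.05 mm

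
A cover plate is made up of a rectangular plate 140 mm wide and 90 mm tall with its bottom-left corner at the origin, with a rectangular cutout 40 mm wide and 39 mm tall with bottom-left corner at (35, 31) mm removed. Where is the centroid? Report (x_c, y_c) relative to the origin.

x_c = 72.12 mm, y_c = 44.22 mm

plate: A = 140 × 90 = 12600.00, centroid at (70.00, 45.00).
hole: A = −(40 × 39) = -1560.00, centroid at (55.00, 50.50).
ΣA = 11040.00 mm², ΣAx_c = 796200.00 mm³, ΣAy_c = 488220.00 mm³.
x_c = 796200.00/11040.00 = 72.12 mm; y_c = 488220.00/11040.00 = 44.22 mm.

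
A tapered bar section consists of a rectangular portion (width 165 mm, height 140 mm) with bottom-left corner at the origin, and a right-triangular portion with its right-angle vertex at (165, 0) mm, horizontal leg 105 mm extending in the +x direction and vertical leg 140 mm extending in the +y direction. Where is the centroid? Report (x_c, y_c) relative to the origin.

rectangular portion: A = 165 × 140 = 23100.00, centroid at (82.50, 70.00).
triangular portion: A = ½·105·140 = 7350.00, centroid at (200.00, 46.67).
ΣA = 30450.00 mm²
ΣAx_c = (23100.00)(82.50) + (7350.00)(200.00) = 3375750.00 mm³
ΣAy_c = (23100.00)(70.00) + (7350.00)(46.67) = 1960000.00 mm³
x_c = 3375750.00 / 30450.00 = 110.86 mm
y_c = 1960000.00 / 30450.00 = 64.37 mm

x_c = 110.86 mm, y_c = 64.37 mm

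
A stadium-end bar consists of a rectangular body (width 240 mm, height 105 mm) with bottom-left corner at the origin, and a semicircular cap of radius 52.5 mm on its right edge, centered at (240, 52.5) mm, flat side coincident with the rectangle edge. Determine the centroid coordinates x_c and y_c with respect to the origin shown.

x_c = 140.86 mm, y_c = 52.50 mm

Part | A | x̄ᵢ | ȳᵢ | A·x̄ᵢ | A·ȳᵢ
rectangular body | 25200.00 | 120.00 | 52.50 | 3024000.00 | 1323000.00
semicircular end | 4329.51 | 262.28 | 52.50 | 1135550.52 | 227299.14
Σ | 29529.51 |  |  | 4159550.52 | 1550299.14
x_c = 4159550.52 / 29529.51 = 140.86 mm
y_c = 1550299.14 / 29529.51 = 52.50 mm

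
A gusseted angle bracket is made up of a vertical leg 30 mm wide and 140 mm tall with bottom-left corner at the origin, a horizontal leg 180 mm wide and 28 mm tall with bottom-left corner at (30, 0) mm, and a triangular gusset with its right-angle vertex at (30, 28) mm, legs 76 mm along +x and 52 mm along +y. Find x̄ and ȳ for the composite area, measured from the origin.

vertical leg: A = 30 × 140 = 4200.00, centroid at (15.00, 70.00).
horizontal leg: A = 180 × 28 = 5040.00, centroid at (120.00, 14.00).
gusset: A = ½·76·52 = 1976.00, centroid at (55.33, 45.33).
ΣA = 11216.00 mm², ΣAx̄ = 777138.67 mm³, ΣAȳ = 454138.67 mm³.
x̄ = 777138.67/11216.00 = 69.29 mm; ȳ = 454138.67/11216.00 = 40.49 mm.

x̄ = 69.29 mm, ȳ = 40.49 mm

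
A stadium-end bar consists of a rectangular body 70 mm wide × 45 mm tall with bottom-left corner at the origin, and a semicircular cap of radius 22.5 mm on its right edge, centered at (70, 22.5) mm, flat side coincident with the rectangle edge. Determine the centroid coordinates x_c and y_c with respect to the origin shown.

rectangular body: A = 70 × 45 = 3150.00, centroid at (35.00, 22.50).
semicircular end: A = ½π·22.5² = 795.22, centroid at (79.55, 22.50).
ΣA = 3945.22 mm², ΣAx_c = 173508.84 mm³, ΣAy_c = 88767.35 mm³.
x_c = 173508.84/3945.22 = 43.98 mm; y_c = 88767.35/3945.22 = 22.50 mm.

x_c = 43.98 mm, y_c = 22.50 mm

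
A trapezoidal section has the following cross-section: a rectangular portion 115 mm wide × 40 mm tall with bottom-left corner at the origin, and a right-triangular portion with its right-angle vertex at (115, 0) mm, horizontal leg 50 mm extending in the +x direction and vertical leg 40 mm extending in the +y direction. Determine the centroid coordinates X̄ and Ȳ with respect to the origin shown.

rectangular portion: A = 115 × 40 = 4600.00, centroid at (57.50, 20.00).
triangular portion: A = ½·50·40 = 1000.00, centroid at (131.67, 13.33).
ΣA = 5600.00 mm²
ΣAX̄ = (4600.00)(57.50) + (1000.00)(131.67) = 396166.67 mm³
ΣAȲ = (4600.00)(20.00) + (1000.00)(13.33) = 105333.33 mm³
X̄ = 396166.67 / 5600.00 = 70.74 mm
Ȳ = 105333.33 / 5600.00 = 18.81 mm

X̄ = 70.74 mm, Ȳ = 18.81 mm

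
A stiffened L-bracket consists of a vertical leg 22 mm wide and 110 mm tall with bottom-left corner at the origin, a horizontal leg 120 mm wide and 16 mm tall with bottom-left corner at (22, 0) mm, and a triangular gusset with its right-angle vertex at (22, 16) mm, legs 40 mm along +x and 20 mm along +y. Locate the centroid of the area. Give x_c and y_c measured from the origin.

x_c = 41.81 mm, y_c = 33.23 mm

Part | A | x̄ᵢ | ȳᵢ | A·x̄ᵢ | A·ȳᵢ
vertical leg | 2420.00 | 11.00 | 55.00 | 26620.00 | 133100.00
horizontal leg | 1920.00 | 82.00 | 8.00 | 157440.00 | 15360.00
gusset | 400.00 | 35.33 | 22.67 | 14133.33 | 9066.67
Σ | 4740.00 |  |  | 198193.33 | 157526.67
x_c = 198193.33 / 4740.00 = 41.81 mm
y_c = 157526.67 / 4740.00 = 33.23 mm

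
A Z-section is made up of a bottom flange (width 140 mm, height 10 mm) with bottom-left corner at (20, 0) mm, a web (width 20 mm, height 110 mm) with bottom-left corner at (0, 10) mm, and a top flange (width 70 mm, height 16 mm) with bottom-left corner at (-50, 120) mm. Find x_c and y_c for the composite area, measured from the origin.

bottom flange: A = 140 × 10 = 1400.00, centroid at (90.00, 5.00).
web: A = 20 × 110 = 2200.00, centroid at (10.00, 65.00).
top flange: A = 70 × 16 = 1120.00, centroid at (-15.00, 128.00).
ΣA = 4720.00 mm², ΣAx_c = 131200.00 mm³, ΣAy_c = 293360.00 mm³.
x_c = 131200.00/4720.00 = 27.80 mm; y_c = 293360.00/4720.00 = 62.15 mm.

x_c = 27.80 mm, y_c = 62.15 mm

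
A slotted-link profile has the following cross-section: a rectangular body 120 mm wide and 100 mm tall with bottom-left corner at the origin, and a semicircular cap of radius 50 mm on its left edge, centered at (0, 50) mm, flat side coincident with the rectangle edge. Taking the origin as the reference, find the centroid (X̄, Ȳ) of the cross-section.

rectangular body: A = 120 × 100 = 12000.00, centroid at (60.00, 50.00).
semicircular end: A = ½π·50² = 3926.99, centroid at (-21.22, 50.00).
ΣA = 15926.99 mm², ΣAX̄ = 636666.67 mm³, ΣAȲ = 796349.54 mm³.
X̄ = 636666.67/15926.99 = 39.97 mm; Ȳ = 796349.54/15926.99 = 50.00 mm.

X̄ = 39.97 mm, Ȳ = 50.00 mm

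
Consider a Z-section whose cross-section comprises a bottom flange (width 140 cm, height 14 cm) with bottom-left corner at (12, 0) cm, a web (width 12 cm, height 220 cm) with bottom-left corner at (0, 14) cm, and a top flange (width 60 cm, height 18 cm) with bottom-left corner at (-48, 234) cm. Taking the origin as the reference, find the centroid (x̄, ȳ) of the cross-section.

bottom flange: A = 140 × 14 = 1960.00, centroid at (82.00, 7.00).
web: A = 12 × 220 = 2640.00, centroid at (6.00, 124.00).
top flange: A = 60 × 18 = 1080.00, centroid at (-18.00, 243.00).
ΣA = 5680.00 cm², ΣAx̄ = 157120.00 cm³, ΣAȳ = 603520.00 cm³.
x̄ = 157120.00/5680.00 = 27.66 cm; ȳ = 603520.00/5680.00 = 106.25 cm.

x̄ = 27.66 cm, ȳ = 106.25 cm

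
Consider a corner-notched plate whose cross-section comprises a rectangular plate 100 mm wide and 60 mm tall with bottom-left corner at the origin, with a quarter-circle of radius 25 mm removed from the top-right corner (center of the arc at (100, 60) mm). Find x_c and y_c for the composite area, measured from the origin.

x_c = 46.49 mm, y_c = 28.27 mm

plate: A = 100 × 60 = 6000.00, centroid at (50.00, 30.00).
removed quarter-circle: A = −¼π·25² = -490.87, centroid at (89.39, 49.39).
ΣA = 5509.13 mm²
ΣAx_c = (6000.00)(50.00) + (-490.87)(89.39) = 256120.95 mm³
ΣAy_c = (6000.00)(30.00) + (-490.87)(49.39) = 155755.90 mm³
x_c = 256120.95 / 5509.13 = 46.49 mm
y_c = 155755.90 / 5509.13 = 28.27 mm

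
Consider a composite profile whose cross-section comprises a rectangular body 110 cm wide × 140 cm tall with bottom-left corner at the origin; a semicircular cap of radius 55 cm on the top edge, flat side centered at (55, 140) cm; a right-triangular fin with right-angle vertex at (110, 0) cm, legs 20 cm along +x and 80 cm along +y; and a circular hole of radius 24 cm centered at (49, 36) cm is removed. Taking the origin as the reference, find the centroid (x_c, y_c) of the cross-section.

rectangular body: A = 110 × 140 = 15400.00, centroid at (55.00, 70.00).
semicircular top: A = ½π·55² = 4751.66, centroid at (55.00, 163.34).
triangular fin: A = ½·20·80 = 800.00, centroid at (116.67, 26.67).
hole: A = −π·24² = -1809.56, centroid at (49.00, 36.00).
ΣA = 19142.10 cm²
ΣAx_c = (15400.00)(55.00) + (4751.66)(55.00) + (800.00)(116.67) + (-1809.56)(49.00) = 1113006.26 cm³
ΣAy_c = (15400.00)(70.00) + (4751.66)(163.34) + (800.00)(26.67) + (-1809.56)(36.00) = 1810338.18 cm³
x_c = 1113006.26 / 19142.10 = 58.14 cm
y_c = 1810338.18 / 19142.10 = 94.57 cm

x_c = 58.14 cm, y_c = 94.57 cm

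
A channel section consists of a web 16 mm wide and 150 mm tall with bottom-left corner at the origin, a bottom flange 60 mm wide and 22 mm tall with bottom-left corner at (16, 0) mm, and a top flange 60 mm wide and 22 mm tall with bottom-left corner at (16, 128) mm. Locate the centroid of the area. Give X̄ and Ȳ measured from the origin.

X̄ = 27.90 mm, Ȳ = 75.00 mm

web: A = 16 × 150 = 2400.00, centroid at (8.00, 75.00).
bottom flange: A = 60 × 22 = 1320.00, centroid at (46.00, 11.00).
top flange: A = 60 × 22 = 1320.00, centroid at (46.00, 139.00).
ΣA = 5040.00 mm², ΣAX̄ = 140640.00 mm³, ΣAȲ = 378000.00 mm³.
X̄ = 140640.00/5040.00 = 27.90 mm; Ȳ = 378000.00/5040.00 = 75.00 mm.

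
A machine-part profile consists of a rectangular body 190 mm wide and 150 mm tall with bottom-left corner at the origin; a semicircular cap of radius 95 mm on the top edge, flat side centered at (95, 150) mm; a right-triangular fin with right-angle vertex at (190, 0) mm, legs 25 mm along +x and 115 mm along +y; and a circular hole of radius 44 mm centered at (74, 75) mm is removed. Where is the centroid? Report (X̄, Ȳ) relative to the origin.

rectangular body: A = 190 × 150 = 28500.00, centroid at (95.00, 75.00).
semicircular top: A = ½π·95² = 14176.44, centroid at (95.00, 190.32).
triangular fin: A = ½·25·115 = 1437.50, centroid at (198.33, 38.33).
hole: A = −π·44² = -6082.12, centroid at (74.00, 75.00).
ΣA = 38031.81 mm², ΣAX̄ = 3889288.54 mm³, ΣAȲ = 4434493.77 mm³.
X̄ = 3889288.54/38031.81 = 102.26 mm; Ȳ = 4434493.77/38031.81 = 116.60 mm.

X̄ = 102.26 mm, Ȳ = 116.60 mm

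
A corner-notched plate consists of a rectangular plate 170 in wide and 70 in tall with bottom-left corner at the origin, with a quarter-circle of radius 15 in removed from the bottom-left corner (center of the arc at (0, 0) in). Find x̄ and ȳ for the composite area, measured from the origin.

Part | A | x̄ᵢ | ȳᵢ | A·x̄ᵢ | A·ȳᵢ
plate | 11900.00 | 85.00 | 35.00 | 1011500.00 | 416500.00
removed quarter-circle | -176.71 | 6.37 | 6.37 | -1125.00 | -1125.00
Σ | 11723.29 |  |  | 1010375.00 | 415375.00
x̄ = 1010375.00 / 11723.29 = 86.19 in
ȳ = 415375.00 / 11723.29 = 35.43 in

x̄ = 86.19 in, ȳ = 35.43 in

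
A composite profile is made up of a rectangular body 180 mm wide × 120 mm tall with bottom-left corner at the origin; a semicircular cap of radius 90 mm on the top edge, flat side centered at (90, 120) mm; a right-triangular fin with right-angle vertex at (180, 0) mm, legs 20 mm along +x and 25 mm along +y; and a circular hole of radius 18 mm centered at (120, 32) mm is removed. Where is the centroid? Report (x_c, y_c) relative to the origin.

rectangular body: A = 180 × 120 = 21600.00, centroid at (90.00, 60.00).
semicircular top: A = ½π·90² = 12723.45, centroid at (90.00, 158.20).
triangular fin: A = ½·20·25 = 250.00, centroid at (186.67, 8.33).
hole: A = −π·18² = -1017.88, centroid at (120.00, 32.00).
ΣA = 33555.57 mm², ΣAx_c = 3013632.07 mm³, ΣAy_c = 3278325.33 mm³.
x_c = 3013632.07/33555.57 = 89.81 mm; y_c = 3278325.33/33555.57 = 97.70 mm.

x_c = 89.81 mm, y_c = 97.70 mm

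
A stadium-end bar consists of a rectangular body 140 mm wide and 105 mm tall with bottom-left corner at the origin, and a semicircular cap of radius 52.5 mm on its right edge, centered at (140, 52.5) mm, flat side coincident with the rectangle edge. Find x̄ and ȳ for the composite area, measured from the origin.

x̄ = 91.00 mm, ȳ = 52.50 mm

Part | A | x̄ᵢ | ȳᵢ | A·x̄ᵢ | A·ȳᵢ
rectangular body | 14700.00 | 70.00 | 52.50 | 1029000.00 | 771750.00
semicircular end | 4329.51 | 162.28 | 52.50 | 702599.78 | 227299.14
Σ | 19029.51 |  |  | 1731599.78 | 999049.14
x̄ = 1731599.78 / 19029.51 = 91.00 mm
ȳ = 999049.14 / 19029.51 = 52.50 mm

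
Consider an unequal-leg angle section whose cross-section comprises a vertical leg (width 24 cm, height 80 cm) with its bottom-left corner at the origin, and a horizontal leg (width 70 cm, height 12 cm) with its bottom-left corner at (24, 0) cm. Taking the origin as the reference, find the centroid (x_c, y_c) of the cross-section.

Part | A | x̄ᵢ | ȳᵢ | A·x̄ᵢ | A·ȳᵢ
vertical leg | 1920.00 | 12.00 | 40.00 | 23040.00 | 76800.00
horizontal leg | 840.00 | 59.00 | 6.00 | 49560.00 | 5040.00
Σ | 2760.00 |  |  | 72600.00 | 81840.00
x_c = 72600.00 / 2760.00 = 26.30 cm
y_c = 81840.00 / 2760.00 = 29.65 cm

x_c = 26.30 cm, y_c = 29.65 cm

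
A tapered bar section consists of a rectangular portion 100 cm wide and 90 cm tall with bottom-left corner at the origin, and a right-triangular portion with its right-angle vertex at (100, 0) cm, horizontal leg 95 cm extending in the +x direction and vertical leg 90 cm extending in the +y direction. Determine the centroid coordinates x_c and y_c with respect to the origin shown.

x_c = 76.30 cm, y_c = 40.17 cm

rectangular portion: A = 100 × 90 = 9000.00, centroid at (50.00, 45.00).
triangular portion: A = ½·95·90 = 4275.00, centroid at (131.67, 30.00).
ΣA = 13275.00 cm², ΣAx_c = 1012875.00 cm³, ΣAy_c = 533250.00 cm³.
x_c = 1012875.00/13275.00 = 76.30 cm; y_c = 533250.00/13275.00 = 40.17 cm.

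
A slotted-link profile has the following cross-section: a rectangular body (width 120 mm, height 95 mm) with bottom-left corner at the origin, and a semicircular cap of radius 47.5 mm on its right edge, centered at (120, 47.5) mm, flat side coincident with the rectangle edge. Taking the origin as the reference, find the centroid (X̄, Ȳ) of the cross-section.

rectangular body: A = 120 × 95 = 11400.00, centroid at (60.00, 47.50).
semicircular end: A = ½π·47.5² = 3544.11, centroid at (140.16, 47.50).
ΣA = 14944.11 mm², ΣAX̄ = 1180741.02 mm³, ΣAȲ = 709845.19 mm³.
X̄ = 1180741.02/14944.11 = 79.01 mm; Ȳ = 709845.19/14944.11 = 47.50 mm.

X̄ = 79.01 mm, Ȳ = 47.50 mm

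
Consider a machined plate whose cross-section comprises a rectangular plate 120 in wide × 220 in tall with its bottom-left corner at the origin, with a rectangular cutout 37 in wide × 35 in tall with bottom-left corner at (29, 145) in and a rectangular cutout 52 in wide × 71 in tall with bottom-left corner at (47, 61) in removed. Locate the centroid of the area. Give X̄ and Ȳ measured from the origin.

Part | A | x̄ᵢ | ȳᵢ | A·x̄ᵢ | A·ȳᵢ
plate | 26400.00 | 60.00 | 110.00 | 1584000.00 | 2904000.00
hole 1 | -1295.00 | 47.50 | 162.50 | -61512.50 | -210437.50
hole 2 | -3692.00 | 73.00 | 96.50 | -269516.00 | -356278.00
Σ | 21413.00 |  |  | 1252971.50 | 2337284.50
X̄ = 1252971.50 / 21413.00 = 58.51 in
Ȳ = 2337284.50 / 21413.00 = 109.15 in

X̄ = 58.51 in, Ȳ = 109.15 in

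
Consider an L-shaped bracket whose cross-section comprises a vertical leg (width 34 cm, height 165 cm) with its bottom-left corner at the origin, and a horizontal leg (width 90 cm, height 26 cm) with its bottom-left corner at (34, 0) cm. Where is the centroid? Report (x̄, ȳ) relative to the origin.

x̄ = 35.25 cm, ȳ = 62.04 cm

vertical leg: A = 34 × 165 = 5610.00, centroid at (17.00, 82.50).
horizontal leg: A = 90 × 26 = 2340.00, centroid at (79.00, 13.00).
ΣA = 7950.00 cm²
ΣAx̄ = (5610.00)(17.00) + (2340.00)(79.00) = 280230.00 cm³
ΣAȳ = (5610.00)(82.50) + (2340.00)(13.00) = 493245.00 cm³
x̄ = 280230.00 / 7950.00 = 35.25 cm
ȳ = 493245.00 / 7950.00 = 62.04 cm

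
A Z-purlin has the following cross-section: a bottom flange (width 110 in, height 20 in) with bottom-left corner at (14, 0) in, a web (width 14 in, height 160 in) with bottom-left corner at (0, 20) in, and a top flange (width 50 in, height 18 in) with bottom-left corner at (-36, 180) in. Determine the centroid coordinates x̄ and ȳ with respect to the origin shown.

bottom flange: A = 110 × 20 = 2200.00, centroid at (69.00, 10.00).
web: A = 14 × 160 = 2240.00, centroid at (7.00, 100.00).
top flange: A = 50 × 18 = 900.00, centroid at (-11.00, 189.00).
ΣA = 5340.00 in², ΣAx̄ = 157580.00 in³, ΣAȳ = 416100.00 in³.
x̄ = 157580.00/5340.00 = 29.51 in; ȳ = 416100.00/5340.00 = 77.92 in.

x̄ = 29.51 in, ȳ = 77.92 in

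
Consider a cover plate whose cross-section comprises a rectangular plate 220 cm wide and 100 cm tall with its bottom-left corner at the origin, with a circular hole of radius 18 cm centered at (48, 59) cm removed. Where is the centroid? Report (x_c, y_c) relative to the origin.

x_c = 113.01 cm, y_c = 49.56 cm

Part | A | x̄ᵢ | ȳᵢ | A·x̄ᵢ | A·ȳᵢ
plate | 22000.00 | 110.00 | 50.00 | 2420000.00 | 1100000.00
hole | -1017.88 | 48.00 | 59.00 | -48858.05 | -60054.69
Σ | 20982.12 |  |  | 2371141.95 | 1039945.31
x_c = 2371141.95 / 20982.12 = 113.01 cm
y_c = 1039945.31 / 20982.12 = 49.56 cm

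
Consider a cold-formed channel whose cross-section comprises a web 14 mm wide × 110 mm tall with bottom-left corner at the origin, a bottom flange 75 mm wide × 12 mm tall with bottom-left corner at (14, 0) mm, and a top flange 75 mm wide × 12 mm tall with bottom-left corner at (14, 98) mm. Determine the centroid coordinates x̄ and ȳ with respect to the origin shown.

web: A = 14 × 110 = 1540.00, centroid at (7.00, 55.00).
bottom flange: A = 75 × 12 = 900.00, centroid at (51.50, 6.00).
top flange: A = 75 × 12 = 900.00, centroid at (51.50, 104.00).
ΣA = 3340.00 mm², ΣAx̄ = 103480.00 mm³, ΣAȳ = 183700.00 mm³.
x̄ = 103480.00/3340.00 = 30.98 mm; ȳ = 183700.00/3340.00 = 55.00 mm.

x̄ = 30.98 mm, ȳ = 55.00 mm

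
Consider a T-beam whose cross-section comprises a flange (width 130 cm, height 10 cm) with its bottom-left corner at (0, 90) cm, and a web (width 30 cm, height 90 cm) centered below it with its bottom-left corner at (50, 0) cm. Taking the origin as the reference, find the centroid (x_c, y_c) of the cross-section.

web: A = 30 × 90 = 2700.00, centroid at (65.00, 45.00).
flange: A = 130 × 10 = 1300.00, centroid at (65.00, 95.00).
ΣA = 4000.00 cm², ΣAx_c = 260000.00 cm³, ΣAy_c = 245000.00 cm³.
x_c = 260000.00/4000.00 = 65.00 cm; y_c = 245000.00/4000.00 = 61.25 cm.

x_c = 65.00 cm, y_c = 61.25 cm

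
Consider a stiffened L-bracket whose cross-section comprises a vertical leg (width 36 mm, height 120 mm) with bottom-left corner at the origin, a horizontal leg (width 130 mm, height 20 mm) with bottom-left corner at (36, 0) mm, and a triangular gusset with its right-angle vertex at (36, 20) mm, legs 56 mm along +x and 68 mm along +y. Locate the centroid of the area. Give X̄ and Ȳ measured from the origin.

Part | A | x̄ᵢ | ȳᵢ | A·x̄ᵢ | A·ȳᵢ
vertical leg | 4320.00 | 18.00 | 60.00 | 77760.00 | 259200.00
horizontal leg | 2600.00 | 101.00 | 10.00 | 262600.00 | 26000.00
gusset | 1904.00 | 54.67 | 42.67 | 104085.33 | 81237.33
Σ | 8824.00 |  |  | 444445.33 | 366437.33
X̄ = 444445.33 / 8824.00 = 50.37 mm
Ȳ = 366437.33 / 8824.00 = 41.53 mm

X̄ = 50.37 mm, Ȳ = 41.53 mm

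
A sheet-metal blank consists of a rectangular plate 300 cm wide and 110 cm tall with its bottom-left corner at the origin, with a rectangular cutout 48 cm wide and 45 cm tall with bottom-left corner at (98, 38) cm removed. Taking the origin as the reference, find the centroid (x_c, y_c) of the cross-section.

Part | A | x̄ᵢ | ȳᵢ | A·x̄ᵢ | A·ȳᵢ
plate | 33000.00 | 150.00 | 55.00 | 4950000.00 | 1815000.00
hole | -2160.00 | 122.00 | 60.50 | -263520.00 | -130680.00
Σ | 30840.00 |  |  | 4686480.00 | 1684320.00
x_c = 4686480.00 / 30840.00 = 151.96 cm
y_c = 1684320.00 / 30840.00 = 54.61 cm

x_c = 151.96 cm, y_c = 54.61 cm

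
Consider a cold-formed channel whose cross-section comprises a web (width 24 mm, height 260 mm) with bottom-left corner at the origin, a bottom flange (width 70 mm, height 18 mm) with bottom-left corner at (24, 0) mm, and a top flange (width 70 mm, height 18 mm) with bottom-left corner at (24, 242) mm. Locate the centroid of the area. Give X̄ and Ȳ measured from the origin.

web: A = 24 × 260 = 6240.00, centroid at (12.00, 130.00).
bottom flange: A = 70 × 18 = 1260.00, centroid at (59.00, 9.00).
top flange: A = 70 × 18 = 1260.00, centroid at (59.00, 251.00).
ΣA = 8760.00 mm², ΣAX̄ = 223560.00 mm³, ΣAȲ = 1138800.00 mm³.
X̄ = 223560.00/8760.00 = 25.52 mm; Ȳ = 1138800.00/8760.00 = 130.00 mm.

X̄ = 25.52 mm, Ȳ = 130.00 mm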